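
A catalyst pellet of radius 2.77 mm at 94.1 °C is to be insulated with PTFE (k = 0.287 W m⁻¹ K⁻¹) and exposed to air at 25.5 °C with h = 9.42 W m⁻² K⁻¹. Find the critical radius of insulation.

For a sphere, r_cr = 2k_ins/h = 2·0.287/9.42 = 0.0609 m = 6.09 cm

r_cr = 6.09 cm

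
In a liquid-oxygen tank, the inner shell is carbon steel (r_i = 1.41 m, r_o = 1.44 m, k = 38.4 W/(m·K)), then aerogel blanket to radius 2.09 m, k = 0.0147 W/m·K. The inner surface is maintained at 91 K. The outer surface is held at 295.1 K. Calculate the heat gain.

Q = 175 W

Treat each layer as a resistance in series:
  R_carbon steel = (1/1.41 − 1/1.44)/(4πk) = 0.01478/(4π·38.4) = 3.062×10^-5 K/W
  R_aerogel blanket = (1/1.44 − 1/2.09)/(4πk) = 0.2160/(4π·0.0147) = 1.169 K/W
ΣR = 3.062×10^-5 + 1.169 = 1.169 K/W
Q = ΔT/ΣR = (91 K − 295.1 K)/1.169 = -175 W
(Negative Q ⇒ heat flows inward; heat gain = 175 W.)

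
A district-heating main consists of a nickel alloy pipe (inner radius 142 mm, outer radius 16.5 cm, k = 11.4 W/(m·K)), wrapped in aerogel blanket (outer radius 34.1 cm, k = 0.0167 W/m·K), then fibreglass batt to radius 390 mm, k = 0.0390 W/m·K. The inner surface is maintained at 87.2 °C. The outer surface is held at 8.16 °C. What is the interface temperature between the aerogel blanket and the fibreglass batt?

Treat each layer as a resistance in series:
  R'_nickel alloy = ln(0.165/0.142)/(2πk) = 0.1501/(2π·11.4) = 0.002096 m·K/W
  R'_aerogel blanket = ln(0.341/0.165)/(2πk) = 0.7259/(2π·0.0167) = 6.918 m·K/W
  R'_fibreglass batt = ln(0.390/0.341)/(2πk) = 0.1343/(2π·0.0390) = 0.5479 m·K/W
ΣR = 0.002096 + 6.918 + 0.5479 = 7.468 m·K/W
Q' = ΔT/ΣR = (87.2 °C − 8.16 °C)/7.468 = 10.58 W/m
From the inner boundary to the aerogel blanket/fibreglass batt interface, ΣR_partial = 6.920 m·K/W.
T_interface = T_in − Q'·ΣR_partial = 87.2 °C − (10.58)(6.920) = 14.0 °C

T = 14.0 °C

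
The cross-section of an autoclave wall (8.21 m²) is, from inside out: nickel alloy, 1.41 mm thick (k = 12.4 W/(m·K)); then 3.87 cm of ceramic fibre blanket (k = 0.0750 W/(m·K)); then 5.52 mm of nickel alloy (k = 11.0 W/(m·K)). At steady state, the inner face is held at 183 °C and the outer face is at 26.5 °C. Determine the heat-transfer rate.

Q = 2490 W

Series thermal resistances, inner to outer:
  R_nickel alloy = L/(kA) = 0.00141/(12.4·8.21) = 1.385×10^-5 K/W
  R_ceramic fibre blanket = L/(kA) = 0.0387/(0.0750·8.21) = 0.06285 K/W
  R_nickel alloy = L/(kA) = 0.00552/(11.0·8.21) = 6.112×10^-5 K/W
ΣR = 1.385×10^-5 + 0.06285 + 6.112×10^-5 = 0.06292 K/W
Q = ΔT/ΣR = (183 °C − 26.5 °C)/0.06292 = 2490 W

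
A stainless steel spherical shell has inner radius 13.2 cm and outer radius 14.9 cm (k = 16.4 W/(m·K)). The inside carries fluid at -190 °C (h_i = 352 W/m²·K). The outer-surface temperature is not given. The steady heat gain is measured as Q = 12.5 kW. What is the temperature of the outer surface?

Series resistances:
  R_conv,in = 1/(4πr²h) = 1/(4π·0.132²·352) = 0.01297 K/W
  R_stainless steel = (1/0.132 − 1/0.149)/(4πk) = 0.8643/(4π·16.4) = 0.004194 K/W
ΣR = 0.01717 K/W
ΔT = Q·ΣR = 12500 × 0.01717 = 214.6 K
Heat flows inward, so T_out = T_in + ΔT = -190 + 214.6 = 24.6 °C

T_out = 24.6 °C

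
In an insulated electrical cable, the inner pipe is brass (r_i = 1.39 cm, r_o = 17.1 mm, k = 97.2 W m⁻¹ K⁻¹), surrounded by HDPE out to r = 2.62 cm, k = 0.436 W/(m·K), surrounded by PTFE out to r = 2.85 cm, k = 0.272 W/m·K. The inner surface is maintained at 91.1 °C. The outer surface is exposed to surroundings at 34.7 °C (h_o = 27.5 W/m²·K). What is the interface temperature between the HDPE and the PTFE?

Treat each layer as a resistance in series:
  R'_brass = ln(0.0171/0.0139)/(2πk) = 0.2072/(2π·97.2) = 3.393×10^-4 m·K/W
  R'_HDPE = ln(0.0262/0.0171)/(2πk) = 0.4267/(2π·0.436) = 0.1558 m·K/W
  R'_PTFE = ln(0.0285/0.0262)/(2πk) = 0.08414/(2π·0.272) = 0.04924 m·K/W
  R'_conv,out = 1/(2πr h) = 1/(2π·0.0285·27.5) = 0.2031 m·K/W
ΣR = 3.393×10^-4 + 0.1558 + 0.04924 + 0.2031 = 0.4085 m·K/W
Q' = ΔT/ΣR = (91.1 °C − 34.7 °C)/0.4085 = 138.1 W/m
From the inner boundary to the HDPE/PTFE interface, ΣR_partial = 0.1561 m·K/W.
T_interface = T_in − Q'·ΣR_partial = 91.1 °C − (138.1)(0.1561) = 69.5 °C

T = 69.5 °C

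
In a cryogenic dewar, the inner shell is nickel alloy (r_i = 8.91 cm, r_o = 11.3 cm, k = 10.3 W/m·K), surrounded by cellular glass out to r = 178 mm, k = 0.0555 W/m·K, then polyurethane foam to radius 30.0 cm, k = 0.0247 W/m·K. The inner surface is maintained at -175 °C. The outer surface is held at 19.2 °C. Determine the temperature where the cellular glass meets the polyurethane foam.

Resistance network (inner→outer):
  R_nickel alloy = (1/0.0891 − 1/0.113)/(4πk) = 2.374/(4π·10.3) = 0.01834 K/W
  R_cellular glass = (1/0.113 − 1/0.178)/(4πk) = 3.232/(4π·0.0555) = 4.634 K/W
  R_polyurethane foam = (1/0.178 − 1/0.300)/(4πk) = 2.285/(4π·0.0247) = 7.361 K/W
ΣR = 0.01834 + 4.634 + 7.361 = 12.01 K/W
Q = ΔT/ΣR = (-175 °C − 19.2 °C)/12.01 = -16.17 W
From the inner boundary to the cellular glass/polyurethane foam interface, ΣR_partial = 4.652 K/W.
T_interface = T_in − Q·ΣR_partial = -175 °C − (-16.17)(4.652) = -99.8 °C

T = -99.8 °C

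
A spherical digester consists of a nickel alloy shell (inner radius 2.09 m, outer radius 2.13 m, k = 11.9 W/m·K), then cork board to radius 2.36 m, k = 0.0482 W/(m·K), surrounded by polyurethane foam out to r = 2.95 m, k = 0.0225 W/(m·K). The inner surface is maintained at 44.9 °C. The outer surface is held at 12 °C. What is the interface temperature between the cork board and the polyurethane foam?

T = 38.3 °C

Treat each layer as a resistance in series:
  R_nickel alloy = (1/2.09 − 1/2.13)/(4πk) = 0.008985/(4π·11.9) = 6.009×10^-5 K/W
  R_cork board = (1/2.13 − 1/2.36)/(4πk) = 0.04575/(4π·0.0482) = 0.07554 K/W
  R_polyurethane foam = (1/2.36 − 1/2.95)/(4πk) = 0.08475/(4π·0.0225) = 0.2997 K/W
ΣR = 6.009×10^-5 + 0.07554 + 0.2997 = 0.3753 K/W
Q = ΔT/ΣR = (44.9 °C − 12 °C)/0.3753 = 87.66 W
From the inner boundary to the cork board/polyurethane foam interface, ΣR_partial = 0.07560 K/W.
T_interface = T_in − Q·ΣR_partial = 44.9 °C − (87.66)(0.07560) = 38.3 °C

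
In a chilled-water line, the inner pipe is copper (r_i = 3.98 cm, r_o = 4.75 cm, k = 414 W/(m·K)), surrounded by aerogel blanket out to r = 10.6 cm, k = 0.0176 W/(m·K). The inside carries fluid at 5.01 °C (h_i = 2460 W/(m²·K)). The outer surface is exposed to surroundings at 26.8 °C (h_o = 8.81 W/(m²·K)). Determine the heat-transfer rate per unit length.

Q' = 2.93 W/m

Resistance network (inner→outer):
  R'_conv,in = 1/(2πr h) = 1/(2π·0.0398·2460) = 0.001626 m·K/W
  R'_copper = ln(0.0475/0.0398)/(2πk) = 0.1769/(2π·414) = 6.799×10^-5 m·K/W
  R'_aerogel blanket = ln(0.106/0.0475)/(2πk) = 0.8027/(2π·0.0176) = 7.259 m·K/W
  R'_conv,out = 1/(2πr h) = 1/(2π·0.106·8.81) = 0.1704 m·K/W
ΣR = 0.001626 + 6.799×10^-5 + 7.259 + 0.1704 = 7.431 m·K/W
Q' = ΔT/ΣR = (5.01 °C − 26.8 °C)/7.431 = -2.93 W/m
(Negative Q' ⇒ heat flows inward; heat gain = 2.93 W/m.)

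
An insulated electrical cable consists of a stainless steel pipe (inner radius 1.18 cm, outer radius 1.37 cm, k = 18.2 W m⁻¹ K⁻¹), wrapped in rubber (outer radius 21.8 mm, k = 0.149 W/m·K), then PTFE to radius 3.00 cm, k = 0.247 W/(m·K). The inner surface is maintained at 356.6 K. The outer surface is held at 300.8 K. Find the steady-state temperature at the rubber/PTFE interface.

Series thermal resistances, inner to outer:
  R'_stainless steel = ln(0.0137/0.0118)/(2πk) = 0.1493/(2π·18.2) = 0.001306 m·K/W
  R'_rubber = ln(0.0218/0.0137)/(2πk) = 0.4645/(2π·0.149) = 0.4962 m·K/W
  R'_PTFE = ln(0.0300/0.0218)/(2πk) = 0.3193/(2π·0.247) = 0.2057 m·K/W
ΣR = 0.001306 + 0.4962 + 0.2057 = 0.7032 m·K/W
Q' = ΔT/ΣR = (356.6 K − 300.8 K)/0.7032 = 79.35 W/m
From the inner boundary to the rubber/PTFE interface, ΣR_partial = 0.4975 m·K/W.
T_interface = T_in − Q'·ΣR_partial = 356.6 K − (79.35)(0.4975) = 317.1 K

T = 317.1 K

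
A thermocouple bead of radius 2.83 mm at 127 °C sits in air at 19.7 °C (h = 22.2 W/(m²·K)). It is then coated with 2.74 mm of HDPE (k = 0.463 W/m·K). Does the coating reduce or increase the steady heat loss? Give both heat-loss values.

Critical radius for a sphere: r_cr = 2k/h = 0.0417 m = 4.17 cm.
Outer radius after coating: r₂ = 0.00283 + 0.00274 = 0.00557 m.
Since r₁ < r_cr and r₂ ≤ r_cr, the coating moves toward the maximum at r_cr — heat loss rises.
Bare: R = 1/(4πr₁²h) = 447.6 K/W; Q = 107.3/447.6 = 0.240 W.
Coated: R = R_cond + R_conv = 145.4 K/W; Q = 107.3/145.4 = 0.738 W.

increases: 0.240 → 0.738 W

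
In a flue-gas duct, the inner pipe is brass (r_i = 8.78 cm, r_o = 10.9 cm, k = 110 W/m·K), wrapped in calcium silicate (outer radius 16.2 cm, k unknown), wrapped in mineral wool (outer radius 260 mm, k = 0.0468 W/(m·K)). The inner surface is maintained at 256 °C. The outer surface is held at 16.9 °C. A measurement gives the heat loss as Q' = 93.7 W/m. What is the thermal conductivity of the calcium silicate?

k = 0.0669 W/m·K

ΣR = ΔT/Q' = |256 − 16.9|/93.7 = 2.552 m·K/W
Known resistances:
  R'_brass = ln(0.109/0.0878)/(2πk) = 0.2163/(2π·110) = 3.129×10^-4 m·K/W
  R'_mineral wool = ln(0.260/0.162)/(2πk) = 0.4731/(2π·0.0468) = 1.609 m·K/W
R_calcium silicate = ΣR − ΣR_known = 2.552 − 1.609 = 0.9430 m·K/W
ln(r₂/r₁)/(2πk) = 0.9430 ⇒ k = 0.3962/(2π·0.9430) = 0.0669 W/m·K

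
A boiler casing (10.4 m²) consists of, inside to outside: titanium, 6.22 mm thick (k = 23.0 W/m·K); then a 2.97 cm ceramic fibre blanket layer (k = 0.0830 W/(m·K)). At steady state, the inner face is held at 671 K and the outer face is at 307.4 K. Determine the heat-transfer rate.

Q = 10600 W

Resistance network (inner→outer):
  R_titanium = L/(kA) = 0.00622/(23.0·10.4) = 2.600×10^-5 K/W
  R_ceramic fibre blanket = L/(kA) = 0.0297/(0.0830·10.4) = 0.03441 K/W
ΣR = 2.600×10^-5 + 0.03441 = 0.03444 K/W
Q = ΔT/ΣR = (671 K − 307.4 K)/0.03444 = 10600 W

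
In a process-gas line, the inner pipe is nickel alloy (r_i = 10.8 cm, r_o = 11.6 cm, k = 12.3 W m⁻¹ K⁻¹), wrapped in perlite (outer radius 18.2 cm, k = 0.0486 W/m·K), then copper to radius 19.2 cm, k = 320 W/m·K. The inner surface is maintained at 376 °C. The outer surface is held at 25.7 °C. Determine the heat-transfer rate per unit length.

Q' = 237 W/m

Series thermal resistances, inner to outer:
  R'_nickel alloy = ln(0.116/0.108)/(2πk) = 0.07146/(2π·12.3) = 9.246×10^-4 m·K/W
  R'_perlite = ln(0.182/0.116)/(2πk) = 0.4504/(2π·0.0486) = 1.475 m·K/W
  R'_copper = ln(0.192/0.182)/(2πk) = 0.05349/(2π·320) = 2.660×10^-5 m·K/W
ΣR = 9.246×10^-4 + 1.475 + 2.660×10^-5 = 1.476 m·K/W
Q' = ΔT/ΣR = (376 °C − 25.7 °C)/1.476 = 237 W/m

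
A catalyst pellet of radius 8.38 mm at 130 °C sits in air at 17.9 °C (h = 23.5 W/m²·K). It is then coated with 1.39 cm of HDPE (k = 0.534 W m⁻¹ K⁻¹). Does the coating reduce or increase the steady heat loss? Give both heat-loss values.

Critical radius for a sphere: r_cr = 2k/h = 0.0454 m = 4.54 cm.
Outer radius after coating: r₂ = 0.00838 + 0.0139 = 0.02228 m.
Since r₁ < r_cr and r₂ ≤ r_cr, the coating moves toward the maximum at r_cr — heat loss rises.
Bare: R = 1/(4πr₁²h) = 48.22 K/W; Q = 112.1/48.22 = 2.32 W.
Coated: R = R_cond + R_conv = 17.92 K/W; Q = 112.1/17.92 = 6.26 W.

increases: 2.32 → 6.26 W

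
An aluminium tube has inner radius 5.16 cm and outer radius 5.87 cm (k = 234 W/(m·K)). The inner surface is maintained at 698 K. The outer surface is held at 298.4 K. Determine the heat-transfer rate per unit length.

Q' = 2πk·ΔT/ln(r₂/r₁) = 2π × 234 × 399.6 / ln(0.0587/0.0516) = 4.56×10^6 W/m

Q' = 4.56×10^6 W/m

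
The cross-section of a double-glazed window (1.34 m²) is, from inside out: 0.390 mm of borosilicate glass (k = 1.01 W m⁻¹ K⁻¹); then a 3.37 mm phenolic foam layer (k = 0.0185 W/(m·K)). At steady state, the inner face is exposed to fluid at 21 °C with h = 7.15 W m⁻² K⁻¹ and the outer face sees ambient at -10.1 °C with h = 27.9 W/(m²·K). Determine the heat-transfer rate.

Q = 116 W

Treat each layer as a resistance in series:
  R_conv,in = 1/(hA) = 1/(7.15·1.34) = 0.1044 K/W
  R_borosilicate glass = L/(kA) = 3.90×10^-4/(1.01·1.34) = 2.882×10^-4 K/W
  R_phenolic foam = L/(kA) = 0.00337/(0.0185·1.34) = 0.1359 K/W
  R_conv,out = 1/(hA) = 1/(27.9·1.34) = 0.02675 K/W
ΣR = 0.1044 + 2.882×10^-4 + 0.1359 + 0.02675 = 0.2673 K/W
Q = ΔT/ΣR = (21 °C − -10.1 °C)/0.2673 = 116 W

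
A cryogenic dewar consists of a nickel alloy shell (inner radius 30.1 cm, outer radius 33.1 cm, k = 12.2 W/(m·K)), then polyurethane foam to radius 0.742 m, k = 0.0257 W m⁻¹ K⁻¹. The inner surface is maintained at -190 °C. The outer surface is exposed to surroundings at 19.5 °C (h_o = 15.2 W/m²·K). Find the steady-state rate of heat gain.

Q = 40.3 W

Series thermal resistances, inner to outer:
  R_nickel alloy = (1/0.301 − 1/0.331)/(4πk) = 0.3011/(4π·12.2) = 0.001964 K/W
  R_polyurethane foam = (1/0.331 − 1/0.742)/(4πk) = 1.673/(4π·0.0257) = 5.182 K/W
  R_conv,out = 1/(4πr²h) = 1/(4π·0.742²·15.2) = 0.009509 K/W
ΣR = 0.001964 + 5.182 + 0.009509 = 5.193 K/W
Q = ΔT/ΣR = (-190 °C − 19.5 °C)/5.193 = -40.3 W
(Negative Q ⇒ heat flows inward; heat gain = 40.3 W.)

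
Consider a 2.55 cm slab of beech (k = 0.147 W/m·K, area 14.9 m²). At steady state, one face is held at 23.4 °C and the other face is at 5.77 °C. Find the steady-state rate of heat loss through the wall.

Q = 1510 W

Q = kA·ΔT/L = 0.147 × 14.9 × |23.4 °C − 5.77 °C| / 0.0255 = 1510 W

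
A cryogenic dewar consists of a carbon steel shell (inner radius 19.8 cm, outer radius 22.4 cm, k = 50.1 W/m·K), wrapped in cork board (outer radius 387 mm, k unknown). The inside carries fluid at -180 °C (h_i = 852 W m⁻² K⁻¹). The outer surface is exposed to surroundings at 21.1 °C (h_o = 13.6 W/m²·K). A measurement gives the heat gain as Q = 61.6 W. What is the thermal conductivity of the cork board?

k = 0.0464 W/m·K

ΣR = ΔT/Q = |-180 − 21.1|/61.6 = 3.265 K/W
Known resistances:
  R_conv,in = 1/(4πr²h) = 1/(4π·0.198²·852) = 0.002382 K/W
  R_carbon steel = (1/0.198 − 1/0.224)/(4πk) = 0.5862/(4π·50.1) = 9.311×10^-4 K/W
  R_conv,out = 1/(4πr²h) = 1/(4π·0.387²·13.6) = 0.03907 K/W
R_cork board = ΣR − ΣR_known = 3.265 − 0.04238 = 3.223 K/W
(1/r₁−1/r₂)/(4πk) = 3.223 ⇒ k = 1.880/(4π·3.223) = 0.0464 W/m·K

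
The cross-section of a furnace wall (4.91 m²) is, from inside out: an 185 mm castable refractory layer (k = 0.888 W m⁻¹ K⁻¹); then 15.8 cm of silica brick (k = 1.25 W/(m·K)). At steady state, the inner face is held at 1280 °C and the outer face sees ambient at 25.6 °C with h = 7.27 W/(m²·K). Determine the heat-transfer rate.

Q = 13.0 kW

Series thermal resistances, inner to outer:
  R_castable refractory = L/(kA) = 0.185/(0.888·4.91) = 0.04243 K/W
  R_silica brick = L/(kA) = 0.158/(1.25·4.91) = 0.02574 K/W
  R_conv,out = 1/(hA) = 1/(7.27·4.91) = 0.02801 K/W
ΣR = 0.04243 + 0.02574 + 0.02801 = 0.09618 K/W
Q = ΔT/ΣR = (1280 °C − 25.6 °C)/0.09618 = 13000 W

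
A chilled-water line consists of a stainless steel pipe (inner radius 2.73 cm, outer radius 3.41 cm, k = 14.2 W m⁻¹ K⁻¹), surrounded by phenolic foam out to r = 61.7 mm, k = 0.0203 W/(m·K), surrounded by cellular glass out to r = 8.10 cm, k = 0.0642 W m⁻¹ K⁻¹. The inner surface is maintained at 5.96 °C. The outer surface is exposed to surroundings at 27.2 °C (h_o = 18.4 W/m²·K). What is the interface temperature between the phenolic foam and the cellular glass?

T = 24.1 °C

Treat each layer as a resistance in series:
  R'_stainless steel = ln(0.0341/0.0273)/(2πk) = 0.2224/(2π·14.2) = 0.002493 m·K/W
  R'_phenolic foam = ln(0.0617/0.0341)/(2πk) = 0.5930/(2π·0.0203) = 4.649 m·K/W
  R'_cellular glass = ln(0.0810/0.0617)/(2πk) = 0.2722/(2π·0.0642) = 0.6747 m·K/W
  R'_conv,out = 1/(2πr h) = 1/(2π·0.0810·18.4) = 0.1068 m·K/W
ΣR = 0.002493 + 4.649 + 0.6747 + 0.1068 = 5.433 m·K/W
Q' = ΔT/ΣR = (5.96 °C − 27.2 °C)/5.433 = -3.909 W/m
From the inner boundary to the phenolic foam/cellular glass interface, ΣR_partial = 4.651 m·K/W.
T_interface = T_in − Q'·ΣR_partial = 5.96 °C − (-3.909)(4.651) = 24.1 °C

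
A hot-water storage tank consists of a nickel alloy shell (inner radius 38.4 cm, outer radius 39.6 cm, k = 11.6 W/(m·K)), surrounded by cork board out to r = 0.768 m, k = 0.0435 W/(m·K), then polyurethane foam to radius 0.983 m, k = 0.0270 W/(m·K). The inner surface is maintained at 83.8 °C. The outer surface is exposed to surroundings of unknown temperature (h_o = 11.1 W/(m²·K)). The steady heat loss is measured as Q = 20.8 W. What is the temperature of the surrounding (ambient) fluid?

T_out = 19.6 °C

Series resistances:
  R_nickel alloy = (1/0.384 − 1/0.396)/(4πk) = 0.07891/(4π·11.6) = 5.414×10^-4 K/W
  R_cork board = (1/0.396 − 1/0.768)/(4πk) = 1.223/(4π·0.0435) = 2.238 K/W
  R_polyurethane foam = (1/0.768 − 1/0.983)/(4πk) = 0.2848/(4π·0.0270) = 0.8394 K/W
  R_conv,out = 1/(4πr²h) = 1/(4π·0.983²·11.1) = 0.007419 K/W
ΣR = 3.085 K/W
ΔT = Q·ΣR = 20.8 × 3.085 = 64.17 K
Heat flows outward, so T_out = T_in − ΔT = 83.8 − 64.17 = 19.6 °C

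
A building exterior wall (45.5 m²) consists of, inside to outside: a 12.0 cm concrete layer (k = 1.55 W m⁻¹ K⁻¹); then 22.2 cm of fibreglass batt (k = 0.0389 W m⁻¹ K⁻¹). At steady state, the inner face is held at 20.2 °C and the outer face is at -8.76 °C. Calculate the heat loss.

Series thermal resistances, inner to outer:
  R_concrete = L/(kA) = 0.120/(1.55·45.5) = 0.001702 K/W
  R_fibreglass batt = L/(kA) = 0.222/(0.0389·45.5) = 0.1254 K/W
ΣR = 0.001702 + 0.1254 = 0.1271 K/W
Q = ΔT/ΣR = (20.2 °C − -8.76 °C)/0.1271 = 228 W

Q = 228 W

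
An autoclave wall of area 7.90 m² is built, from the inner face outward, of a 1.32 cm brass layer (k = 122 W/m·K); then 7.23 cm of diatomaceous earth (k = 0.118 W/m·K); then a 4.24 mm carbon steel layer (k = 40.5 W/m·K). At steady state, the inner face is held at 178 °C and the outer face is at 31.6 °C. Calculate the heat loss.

Treat each layer as a resistance in series:
  R_brass = L/(kA) = 0.0132/(122·7.90) = 1.370×10^-5 K/W
  R_diatomaceous earth = L/(kA) = 0.0723/(0.118·7.90) = 0.07756 K/W
  R_carbon steel = L/(kA) = 0.00424/(40.5·7.90) = 1.325×10^-5 K/W
ΣR = 1.370×10^-5 + 0.07756 + 1.325×10^-5 = 0.07759 K/W
Q = ΔT/ΣR = (178 °C − 31.6 °C)/0.07759 = 1890 W

Q = 1890 W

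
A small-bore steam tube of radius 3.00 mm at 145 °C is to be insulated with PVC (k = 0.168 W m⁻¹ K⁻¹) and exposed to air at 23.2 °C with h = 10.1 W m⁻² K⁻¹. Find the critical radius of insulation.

For a cylinder, r_cr = k_ins/h = 0.168/10.1 = 0.0166 m = 1.66 cm

r_cr = 1.66 cm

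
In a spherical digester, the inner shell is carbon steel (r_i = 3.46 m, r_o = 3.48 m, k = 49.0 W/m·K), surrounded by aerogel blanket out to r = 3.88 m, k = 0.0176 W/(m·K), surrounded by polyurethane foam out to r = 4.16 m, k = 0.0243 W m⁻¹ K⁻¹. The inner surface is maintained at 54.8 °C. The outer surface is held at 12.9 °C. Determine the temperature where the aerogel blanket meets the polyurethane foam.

T = 25.4 °C

Treat each layer as a resistance in series:
  R_carbon steel = (1/3.46 − 1/3.48)/(4πk) = 0.001661/(4π·49.0) = 2.698×10^-6 K/W
  R_aerogel blanket = (1/3.48 − 1/3.88)/(4πk) = 0.02962/(4π·0.0176) = 0.1339 K/W
  R_polyurethane foam = (1/3.88 − 1/4.16)/(4πk) = 0.01735/(4π·0.0243) = 0.05681 K/W
ΣR = 2.698×10^-6 + 0.1339 + 0.05681 = 0.1907 K/W
Q = ΔT/ΣR = (54.8 °C − 12.9 °C)/0.1907 = 219.7 W
From the inner boundary to the aerogel blanket/polyurethane foam interface, ΣR_partial = 0.1339 K/W.
T_interface = T_in − Q·ΣR_partial = 54.8 °C − (219.7)(0.1339) = 25.4 °C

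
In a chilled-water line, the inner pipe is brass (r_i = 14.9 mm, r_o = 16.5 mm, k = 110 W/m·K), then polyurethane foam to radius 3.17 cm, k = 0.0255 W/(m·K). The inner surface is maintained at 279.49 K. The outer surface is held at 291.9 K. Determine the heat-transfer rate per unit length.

Q' = 3.05 W/m

Treat each layer as a resistance in series:
  R'_brass = ln(0.0165/0.0149)/(2πk) = 0.1020/(2π·110) = 1.476×10^-4 m·K/W
  R'_polyurethane foam = ln(0.0317/0.0165)/(2πk) = 0.6530/(2π·0.0255) = 4.075 m·K/W
ΣR = 1.476×10^-4 + 4.075 = 4.075 m·K/W
Q' = ΔT/ΣR = (279.49 K − 291.9 K)/4.075 = -3.05 W/m
(Negative Q' ⇒ heat flows inward; heat gain = 3.05 W/m.)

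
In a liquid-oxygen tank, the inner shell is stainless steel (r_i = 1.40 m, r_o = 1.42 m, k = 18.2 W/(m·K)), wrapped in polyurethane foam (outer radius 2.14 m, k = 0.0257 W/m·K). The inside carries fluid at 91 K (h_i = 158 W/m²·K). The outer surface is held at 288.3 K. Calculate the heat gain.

Q = 269 W

Series thermal resistances, inner to outer:
  R_conv,in = 1/(4πr²h) = 1/(4π·1.40²·158) = 2.570×10^-4 K/W
  R_stainless steel = (1/1.40 − 1/1.42)/(4πk) = 0.01006/(4π·18.2) = 4.399×10^-5 K/W
  R_polyurethane foam = (1/1.42 − 1/2.14)/(4πk) = 0.2369/(4π·0.0257) = 0.7336 K/W
ΣR = 2.570×10^-4 + 4.399×10^-5 + 0.7336 = 0.7339 K/W
Q = ΔT/ΣR = (91 K − 288.3 K)/0.7339 = -269 W
(Negative Q ⇒ heat flows inward; heat gain = 269 W.)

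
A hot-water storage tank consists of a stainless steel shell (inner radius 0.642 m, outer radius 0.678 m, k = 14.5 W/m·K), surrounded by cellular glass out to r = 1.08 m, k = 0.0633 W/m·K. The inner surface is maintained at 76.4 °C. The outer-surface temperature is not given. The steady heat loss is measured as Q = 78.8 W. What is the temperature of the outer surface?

Series resistances:
  R_stainless steel = (1/0.642 − 1/0.678)/(4πk) = 0.08271/(4π·14.5) = 4.539×10^-4 K/W
  R_cellular glass = (1/0.678 − 1/1.08)/(4πk) = 0.5490/(4π·0.0633) = 0.6902 K/W
ΣR = 0.6906 K/W
ΔT = Q·ΣR = 78.8 × 0.6906 = 54.42 K
Heat flows outward, so T_out = T_in − ΔT = 76.4 − 54.42 = 22.0 °C

T_out = 22.0 °C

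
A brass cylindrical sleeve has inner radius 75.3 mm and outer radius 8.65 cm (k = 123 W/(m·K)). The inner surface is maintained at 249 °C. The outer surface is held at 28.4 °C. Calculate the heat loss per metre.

Q' = 1230 kW/m

Q' = 2πk·ΔT/ln(r₂/r₁) = 2π × 123 × 220.6 / ln(0.0865/0.0753) = 1.23×10^6 W/m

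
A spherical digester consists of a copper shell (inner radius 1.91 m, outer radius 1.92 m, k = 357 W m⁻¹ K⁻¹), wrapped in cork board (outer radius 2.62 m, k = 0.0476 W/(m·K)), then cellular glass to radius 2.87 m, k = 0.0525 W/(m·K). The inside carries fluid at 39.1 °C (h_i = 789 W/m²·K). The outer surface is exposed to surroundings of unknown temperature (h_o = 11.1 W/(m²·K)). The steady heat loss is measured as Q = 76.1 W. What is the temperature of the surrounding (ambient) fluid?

Sum the resistances:
  R_conv,in = 1/(4πr²h) = 1/(4π·1.91²·789) = 2.765×10^-5 K/W
  R_copper = (1/1.91 − 1/1.92)/(4πk) = 0.002727/(4π·357) = 6.078×10^-7 K/W
  R_cork board = (1/1.92 − 1/2.62)/(4πk) = 0.1392/(4π·0.0476) = 0.2326 K/W
  R_cellular glass = (1/2.62 − 1/2.87)/(4πk) = 0.03325/(4π·0.0525) = 0.05040 K/W
  R_conv,out = 1/(4πr²h) = 1/(4π·2.87²·11.1) = 8.704×10^-4 K/W
ΣR = 0.2839 K/W
ΔT = Q·ΣR = 76.1 × 0.2839 = 21.60 K
Heat flows outward, so T_out = T_in − ΔT = 39.1 − 21.60 = 17.5 °C

T_out = 17.5 °C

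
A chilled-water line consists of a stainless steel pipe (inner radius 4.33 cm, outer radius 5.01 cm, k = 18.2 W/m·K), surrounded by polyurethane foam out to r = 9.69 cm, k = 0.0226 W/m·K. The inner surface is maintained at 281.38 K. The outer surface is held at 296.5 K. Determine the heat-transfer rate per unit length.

Q' = 3.25 W/m

Series thermal resistances, inner to outer:
  R'_stainless steel = ln(0.0501/0.0433)/(2πk) = 0.1459/(2π·18.2) = 0.001276 m·K/W
  R'_polyurethane foam = ln(0.0969/0.0501)/(2πk) = 0.6597/(2π·0.0226) = 4.645 m·K/W
ΣR = 0.001276 + 4.645 = 4.646 m·K/W
Q' = ΔT/ΣR = (281.38 K − 296.5 K)/4.646 = -3.25 W/m
(Negative Q' ⇒ heat flows inward; heat gain = 3.25 W/m.)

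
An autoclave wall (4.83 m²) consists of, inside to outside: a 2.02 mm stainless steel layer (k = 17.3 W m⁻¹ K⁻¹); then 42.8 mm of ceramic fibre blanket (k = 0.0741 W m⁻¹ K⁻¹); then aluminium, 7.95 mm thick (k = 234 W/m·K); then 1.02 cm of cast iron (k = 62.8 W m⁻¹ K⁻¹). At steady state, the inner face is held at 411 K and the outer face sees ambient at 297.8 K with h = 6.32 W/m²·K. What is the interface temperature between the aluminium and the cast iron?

Series thermal resistances, inner to outer:
  R_stainless steel = L/(kA) = 0.00202/(17.3·4.83) = 2.417×10^-5 K/W
  R_ceramic fibre blanket = L/(kA) = 0.0428/(0.0741·4.83) = 0.1196 K/W
  R_aluminium = L/(kA) = 0.00795/(234·4.83) = 7.034×10^-6 K/W
  R_cast iron = L/(kA) = 0.0102/(62.8·4.83) = 3.363×10^-5 K/W
  R_conv,out = 1/(hA) = 1/(6.32·4.83) = 0.03276 K/W
ΣR = 2.417×10^-5 + 0.1196 + 7.034×10^-6 + 3.363×10^-5 + 0.03276 = 0.1524 K/W
Q = ΔT/ΣR = (411 K − 297.8 K)/0.1524 = 742.8 W
From the inner boundary to the aluminium/cast iron interface, ΣR_partial = 0.1196 K/W.
T_interface = T_in − Q·ΣR_partial = 411 K − (742.8)(0.1196) = 322.2 K

T = 322.2 K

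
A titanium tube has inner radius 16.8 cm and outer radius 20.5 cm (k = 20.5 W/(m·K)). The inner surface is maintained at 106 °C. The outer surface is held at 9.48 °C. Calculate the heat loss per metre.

Q' = 62.5 kW/m

Q' = 2πk·ΔT/ln(r₂/r₁) = 2π × 20.5 × 96.52 / ln(0.205/0.168) = 62500 W/m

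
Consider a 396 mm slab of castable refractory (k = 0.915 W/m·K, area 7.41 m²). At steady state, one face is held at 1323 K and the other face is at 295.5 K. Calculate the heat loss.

Q = kA·ΔT/L = 0.915 × 7.41 × |1323 K − 295.5 K| / 0.396 = 17600 W

Q = 17600 W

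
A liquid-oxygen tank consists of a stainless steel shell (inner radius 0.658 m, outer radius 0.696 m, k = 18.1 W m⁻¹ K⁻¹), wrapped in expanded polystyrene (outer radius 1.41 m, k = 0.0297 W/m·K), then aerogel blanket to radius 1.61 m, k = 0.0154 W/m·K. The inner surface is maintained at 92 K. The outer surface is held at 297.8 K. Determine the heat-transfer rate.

Series thermal resistances, inner to outer:
  R_stainless steel = (1/0.658 − 1/0.696)/(4πk) = 0.08298/(4π·18.1) = 3.648×10^-4 K/W
  R_expanded polystyrene = (1/0.696 − 1/1.41)/(4πk) = 0.7276/(4π·0.0297) = 1.949 K/W
  R_aerogel blanket = (1/1.41 − 1/1.61)/(4πk) = 0.08810/(4π·0.0154) = 0.4553 K/W
ΣR = 3.648×10^-4 + 1.949 + 0.4553 = 2.405 K/W
Q = ΔT/ΣR = (92 K − 297.8 K)/2.405 = -85.6 W
(Negative Q ⇒ heat flows inward; heat gain = 85.6 W.)

Q = 85.6 W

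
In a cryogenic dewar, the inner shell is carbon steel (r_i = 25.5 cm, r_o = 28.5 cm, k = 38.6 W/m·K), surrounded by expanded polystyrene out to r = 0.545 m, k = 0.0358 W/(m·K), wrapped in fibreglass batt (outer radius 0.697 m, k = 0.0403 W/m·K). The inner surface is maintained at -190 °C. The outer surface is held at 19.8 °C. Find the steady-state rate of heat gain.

Q = 46.5 W

Treat each layer as a resistance in series:
  R_carbon steel = (1/0.255 − 1/0.285)/(4πk) = 0.4128/(4π·38.6) = 8.510×10^-4 K/W
  R_expanded polystyrene = (1/0.285 − 1/0.545)/(4πk) = 1.674/(4π·0.0358) = 3.721 K/W
  R_fibreglass batt = (1/0.545 − 1/0.697)/(4πk) = 0.4001/(4π·0.0403) = 0.7901 K/W
ΣR = 8.510×10^-4 + 3.721 + 0.7901 = 4.512 K/W
Q = ΔT/ΣR = (-190 °C − 19.8 °C)/4.512 = -46.5 W
(Negative Q ⇒ heat flows inward; heat gain = 46.5 W.)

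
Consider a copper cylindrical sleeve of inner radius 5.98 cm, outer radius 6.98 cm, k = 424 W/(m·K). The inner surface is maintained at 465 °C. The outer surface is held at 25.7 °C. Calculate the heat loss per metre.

Q' = 7.57×10^6 W/m

Q' = 2πk·ΔT/ln(r₂/r₁) = 2π × 424 × 439.3 / ln(0.0698/0.0598) = 7.57×10^6 W/m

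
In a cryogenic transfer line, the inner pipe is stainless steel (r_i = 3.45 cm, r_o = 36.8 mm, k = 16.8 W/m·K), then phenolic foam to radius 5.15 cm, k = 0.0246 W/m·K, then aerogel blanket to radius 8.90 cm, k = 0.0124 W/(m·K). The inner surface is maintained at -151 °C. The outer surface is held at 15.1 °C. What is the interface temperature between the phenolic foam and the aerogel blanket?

T = -112 °C

Treat each layer as a resistance in series:
  R'_stainless steel = ln(0.0368/0.0345)/(2πk) = 0.06454/(2π·16.8) = 6.114×10^-4 m·K/W
  R'_phenolic foam = ln(0.0515/0.0368)/(2πk) = 0.3361/(2π·0.0246) = 2.174 m·K/W
  R'_aerogel blanket = ln(0.0890/0.0515)/(2πk) = 0.5471/(2π·0.0124) = 7.021 m·K/W
ΣR = 6.114×10^-4 + 2.174 + 7.021 = 9.196 m·K/W
Q' = ΔT/ΣR = (-151 °C − 15.1 °C)/9.196 = -18.06 W/m
From the inner boundary to the phenolic foam/aerogel blanket interface, ΣR_partial = 2.175 m·K/W.
T_interface = T_in − Q'·ΣR_partial = -151 °C − (-18.06)(2.175) = -112 °C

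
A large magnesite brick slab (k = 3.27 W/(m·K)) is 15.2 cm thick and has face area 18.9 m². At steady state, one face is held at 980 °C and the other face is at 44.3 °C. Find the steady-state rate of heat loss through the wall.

Q = kA·ΔT/L = 3.27 × 18.9 × |980 °C − 44.3 °C| / 0.152 = 3.80×10^5 W

Q = 380 kW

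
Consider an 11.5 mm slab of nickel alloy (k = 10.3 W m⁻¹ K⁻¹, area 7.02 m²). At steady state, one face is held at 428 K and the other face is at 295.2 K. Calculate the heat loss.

Q = kA·ΔT/L = 10.3 × 7.02 × |428 K − 295.2 K| / 0.0115 = 8.35×10^5 W

Q = 8.35×10^5 W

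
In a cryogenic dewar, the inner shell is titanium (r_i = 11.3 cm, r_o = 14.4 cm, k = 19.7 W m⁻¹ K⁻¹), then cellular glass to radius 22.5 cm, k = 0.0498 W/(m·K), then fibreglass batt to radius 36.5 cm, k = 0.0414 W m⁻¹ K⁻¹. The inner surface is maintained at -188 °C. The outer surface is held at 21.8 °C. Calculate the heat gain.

Q = 28.8 W

Treat each layer as a resistance in series:
  R_titanium = (1/0.113 − 1/0.144)/(4πk) = 1.905/(4π·19.7) = 0.007696 K/W
  R_cellular glass = (1/0.144 − 1/0.225)/(4πk) = 2.500/(4π·0.0498) = 3.995 K/W
  R_fibreglass batt = (1/0.225 − 1/0.365)/(4πk) = 1.705/(4π·0.0414) = 3.277 K/W
ΣR = 0.007696 + 3.995 + 3.277 = 7.280 K/W
Q = ΔT/ΣR = (-188 °C − 21.8 °C)/7.280 = -28.8 W
(Negative Q ⇒ heat flows inward; heat gain = 28.8 W.)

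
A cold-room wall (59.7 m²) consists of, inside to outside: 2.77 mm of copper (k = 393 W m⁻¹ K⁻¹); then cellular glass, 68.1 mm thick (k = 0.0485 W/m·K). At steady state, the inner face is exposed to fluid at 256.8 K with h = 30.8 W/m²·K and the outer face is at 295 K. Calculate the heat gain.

Q = 1590 W

Resistance network (inner→outer):
  R_conv,in = 1/(hA) = 1/(30.8·59.7) = 5.438×10^-4 K/W
  R_copper = L/(kA) = 0.00277/(393·59.7) = 1.181×10^-7 K/W
  R_cellular glass = L/(kA) = 0.0681/(0.0485·59.7) = 0.02352 K/W
ΣR = 5.438×10^-4 + 1.181×10^-7 + 0.02352 = 0.02406 K/W
Q = ΔT/ΣR = (256.8 K − 295 K)/0.02406 = -1590 W
(Negative Q ⇒ heat flows inward; heat gain = 1590 W.)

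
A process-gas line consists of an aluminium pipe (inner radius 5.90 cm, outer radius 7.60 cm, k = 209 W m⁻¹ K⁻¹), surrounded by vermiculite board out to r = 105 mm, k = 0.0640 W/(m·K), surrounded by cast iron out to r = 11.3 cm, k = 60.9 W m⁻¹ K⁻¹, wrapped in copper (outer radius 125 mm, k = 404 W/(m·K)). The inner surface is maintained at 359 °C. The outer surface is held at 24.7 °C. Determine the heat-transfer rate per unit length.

Q' = 416 W/m

Treat each layer as a resistance in series:
  R'_aluminium = ln(0.0760/0.0590)/(2πk) = 0.2532/(2π·209) = 1.928×10^-4 m·K/W
  R'_vermiculite board = ln(0.105/0.0760)/(2πk) = 0.3232/(2π·0.0640) = 0.8038 m·K/W
  R'_cast iron = ln(0.113/0.105)/(2πk) = 0.07343/(2π·60.9) = 1.919×10^-4 m·K/W
  R'_copper = ln(0.125/0.113)/(2πk) = 0.1009/(2π·404) = 3.976×10^-5 m·K/W
ΣR = 1.928×10^-4 + 0.8038 + 1.919×10^-4 + 3.976×10^-5 = 0.8042 m·K/W
Q' = ΔT/ΣR = (359 °C − 24.7 °C)/0.8042 = 416 W/m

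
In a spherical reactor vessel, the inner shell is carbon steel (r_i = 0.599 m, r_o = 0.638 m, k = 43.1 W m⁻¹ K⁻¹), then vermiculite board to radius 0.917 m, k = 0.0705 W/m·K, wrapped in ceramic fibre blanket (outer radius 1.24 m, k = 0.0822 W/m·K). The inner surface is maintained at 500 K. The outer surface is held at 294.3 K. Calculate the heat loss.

Resistance network (inner→outer):
  R_carbon steel = (1/0.599 − 1/0.638)/(4πk) = 0.1021/(4π·43.1) = 1.884×10^-4 K/W
  R_vermiculite board = (1/0.638 − 1/0.917)/(4πk) = 0.4769/(4π·0.0705) = 0.5383 K/W
  R_ceramic fibre blanket = (1/0.917 − 1/1.24)/(4πk) = 0.2841/(4π·0.0822) = 0.2750 K/W
ΣR = 1.884×10^-4 + 0.5383 + 0.2750 = 0.8135 K/W
Q = ΔT/ΣR = (500 K − 294.3 K)/0.8135 = 253 W

Q = 253 W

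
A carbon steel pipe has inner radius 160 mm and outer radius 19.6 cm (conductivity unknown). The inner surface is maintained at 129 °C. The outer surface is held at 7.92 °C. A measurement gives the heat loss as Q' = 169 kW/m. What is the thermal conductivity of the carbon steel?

k = 45.1 W/m·K

ΣR = ΔT/Q' = |129 − 7.92|/1.69×10^5 = 7.164×10^-4 m·K/W
ln(r₂/r₁)/(2πk) = 7.164×10^-4 ⇒ k = 0.2029/(2π·7.164×10^-4) = 45.1 W/m·K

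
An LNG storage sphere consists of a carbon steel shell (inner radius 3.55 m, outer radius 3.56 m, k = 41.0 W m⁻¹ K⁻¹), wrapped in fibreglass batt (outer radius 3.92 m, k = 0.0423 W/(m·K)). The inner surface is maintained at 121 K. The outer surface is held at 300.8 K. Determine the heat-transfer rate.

Series thermal resistances, inner to outer:
  R_carbon steel = (1/3.55 − 1/3.56)/(4πk) = 7.913×10^-4/(4π·41.0) = 1.536×10^-6 K/W
  R_fibreglass batt = (1/3.56 − 1/3.92)/(4πk) = 0.02580/(4π·0.0423) = 0.04853 K/W
ΣR = 1.536×10^-6 + 0.04853 = 0.04853 K/W
Q = ΔT/ΣR = (121 K − 300.8 K)/0.04853 = -3700 W
(Negative Q ⇒ heat flows inward; heat gain = 3700 W.)

Q = 3.70 kW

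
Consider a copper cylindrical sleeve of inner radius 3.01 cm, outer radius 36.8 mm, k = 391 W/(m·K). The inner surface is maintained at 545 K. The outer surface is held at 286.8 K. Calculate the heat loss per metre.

Q' = 3160 kW/m

Q' = 2πk·ΔT/ln(r₂/r₁) = 2π × 391 × 258.2 / ln(0.0368/0.0301) = 3.16×10^6 W/m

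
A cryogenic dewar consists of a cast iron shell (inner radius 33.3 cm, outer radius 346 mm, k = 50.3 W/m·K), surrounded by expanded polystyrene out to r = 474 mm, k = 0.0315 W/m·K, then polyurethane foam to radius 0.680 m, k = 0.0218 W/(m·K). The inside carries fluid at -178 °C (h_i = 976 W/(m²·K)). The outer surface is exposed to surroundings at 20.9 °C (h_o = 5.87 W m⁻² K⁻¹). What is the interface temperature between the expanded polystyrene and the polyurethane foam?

T = -87.5 °C

Treat each layer as a resistance in series:
  R_conv,in = 1/(4πr²h) = 1/(4π·0.333²·976) = 7.353×10^-4 K/W
  R_cast iron = (1/0.333 − 1/0.346)/(4πk) = 0.1128/(4π·50.3) = 1.785×10^-4 K/W
  R_expanded polystyrene = (1/0.346 − 1/0.474)/(4πk) = 0.7805/(4π·0.0315) = 1.972 K/W
  R_polyurethane foam = (1/0.474 − 1/0.680)/(4πk) = 0.6391/(4π·0.0218) = 2.333 K/W
  R_conv,out = 1/(4πr²h) = 1/(4π·0.680²·5.87) = 0.02932 K/W
ΣR = 7.353×10^-4 + 1.785×10^-4 + 1.972 + 2.333 + 0.02932 = 4.335 K/W
Q = ΔT/ΣR = (-178 °C − 20.9 °C)/4.335 = -45.88 W
From the inner boundary to the expanded polystyrene/polyurethane foam interface, ΣR_partial = 1.973 K/W.
T_interface = T_in − Q·ΣR_partial = -178 °C − (-45.88)(1.973) = -87.5 °C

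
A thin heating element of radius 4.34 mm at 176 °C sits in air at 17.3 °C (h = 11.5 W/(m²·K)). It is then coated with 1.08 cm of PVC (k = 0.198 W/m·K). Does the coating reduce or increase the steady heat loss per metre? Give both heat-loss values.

increases: 49.8 → 82.7 W/m

Critical radius for a cylinder: r_cr = k/h = 0.0172 m = 1.72 cm.
Outer radius after coating: r₂ = 0.00434 + 0.0108 = 0.01514 m.
Since r₁ < r_cr and r₂ ≤ r_cr, the coating moves toward the maximum at r_cr — heat loss rises.
Bare: R = 1/(2πr₁h) = 3.189 m·K/W; Q = 158.7/3.189 = 49.8 W/m.
Coated: R = R_cond + R_conv = 1.918 m·K/W; Q = 158.7/1.918 = 82.7 W/m.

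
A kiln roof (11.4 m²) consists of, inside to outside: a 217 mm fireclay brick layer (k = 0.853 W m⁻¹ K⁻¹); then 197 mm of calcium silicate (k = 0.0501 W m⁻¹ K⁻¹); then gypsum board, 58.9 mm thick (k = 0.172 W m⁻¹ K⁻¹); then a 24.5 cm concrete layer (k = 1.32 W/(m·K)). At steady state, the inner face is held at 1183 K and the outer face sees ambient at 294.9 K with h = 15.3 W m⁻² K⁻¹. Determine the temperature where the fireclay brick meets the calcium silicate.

Treat each layer as a resistance in series:
  R_fireclay brick = L/(kA) = 0.217/(0.853·11.4) = 0.02232 K/W
  R_calcium silicate = L/(kA) = 0.197/(0.0501·11.4) = 0.3449 K/W
  R_gypsum board = L/(kA) = 0.0589/(0.172·11.4) = 0.03004 K/W
  R_concrete = L/(kA) = 0.245/(1.32·11.4) = 0.01628 K/W
  R_conv,out = 1/(hA) = 1/(15.3·11.4) = 0.005733 K/W
ΣR = 0.02232 + 0.3449 + 0.03004 + 0.01628 + 0.005733 = 0.4193 K/W
Q = ΔT/ΣR = (1183 K − 294.9 K)/0.4193 = 2118 W
From the inner boundary to the fireclay brick/calcium silicate interface, ΣR_partial = 0.02232 K/W.
T_interface = T_in − Q·ΣR_partial = 1183 K − (2118)(0.02232) = 1136 K

T = 1136 K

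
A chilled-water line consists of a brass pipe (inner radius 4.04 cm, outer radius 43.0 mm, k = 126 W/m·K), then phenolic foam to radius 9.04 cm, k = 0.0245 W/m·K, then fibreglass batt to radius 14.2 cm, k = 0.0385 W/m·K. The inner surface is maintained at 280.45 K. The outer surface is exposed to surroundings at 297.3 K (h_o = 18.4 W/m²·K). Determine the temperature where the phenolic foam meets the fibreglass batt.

T = 292.5 K

Series thermal resistances, inner to outer:
  R'_brass = ln(0.0430/0.0404)/(2πk) = 0.06237/(2π·126) = 7.878×10^-5 m·K/W
  R'_phenolic foam = ln(0.0904/0.0430)/(2πk) = 0.7430/(2π·0.0245) = 4.827 m·K/W
  R'_fibreglass batt = ln(0.142/0.0904)/(2πk) = 0.4516/(2π·0.0385) = 1.867 m·K/W
  R'_conv,out = 1/(2πr h) = 1/(2π·0.142·18.4) = 0.06091 m·K/W
ΣR = 7.878×10^-5 + 4.827 + 1.867 + 0.06091 = 6.755 m·K/W
Q' = ΔT/ΣR = (280.45 K − 297.3 K)/6.755 = -2.494 W/m
From the inner boundary to the phenolic foam/fibreglass batt interface, ΣR_partial = 4.827 m·K/W.
T_interface = T_in − Q'·ΣR_partial = 280.45 K − (-2.494)(4.827) = 292.5 K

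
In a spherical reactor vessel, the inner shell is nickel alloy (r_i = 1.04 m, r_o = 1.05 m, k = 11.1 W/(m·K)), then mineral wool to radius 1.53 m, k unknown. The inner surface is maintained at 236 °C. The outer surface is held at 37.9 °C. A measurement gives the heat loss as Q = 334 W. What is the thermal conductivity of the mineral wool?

ΣR = ΔT/Q = |236 − 37.9|/334 = 0.5931 K/W
Known resistances:
  R_nickel alloy = (1/1.04 − 1/1.05)/(4πk) = 0.009158/(4π·11.1) = 6.565×10^-5 K/W
R_mineral wool = ΣR − ΣR_known = 0.5931 − 6.565×10^-5 = 0.5930 K/W
(1/r₁−1/r₂)/(4πk) = 0.5930 ⇒ k = 0.2988/(4π·0.5930) = 0.0401 W/m·K

k = 0.0401 W/m·K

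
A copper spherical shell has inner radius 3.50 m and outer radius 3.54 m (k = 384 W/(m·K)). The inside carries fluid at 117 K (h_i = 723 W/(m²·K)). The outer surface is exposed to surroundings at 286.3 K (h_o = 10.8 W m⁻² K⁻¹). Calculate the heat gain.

Treat each layer as a resistance in series:
  R_conv,in = 1/(4πr²h) = 1/(4π·3.50²·723) = 8.985×10^-6 K/W
  R_copper = (1/3.50 − 1/3.54)/(4πk) = 0.003228/(4π·384) = 6.690×10^-7 K/W
  R_conv,out = 1/(4πr²h) = 1/(4π·3.54²·10.8) = 5.880×10^-4 K/W
ΣR = 8.985×10^-6 + 6.690×10^-7 + 5.880×10^-4 = 5.977×10^-4 K/W
Q = ΔT/ΣR = (117 K − 286.3 K)/5.977×10^-4 = -2.83×10^5 W
(Negative Q ⇒ heat flows inward; heat gain = 2.83×10^5 W.)

Q = 283 kW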